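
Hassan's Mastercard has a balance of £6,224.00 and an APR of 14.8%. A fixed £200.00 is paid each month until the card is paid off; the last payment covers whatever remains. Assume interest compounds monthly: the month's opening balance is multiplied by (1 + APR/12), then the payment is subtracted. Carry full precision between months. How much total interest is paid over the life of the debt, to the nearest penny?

Monthly rate r = 14.8%/12 = 1.23333% = 0.0123333.
Payoff takes n = ⌈−ln(1 − rB₀/P)/ln(1+r)⌉ = ⌈39.501⌉ = 40 payments; the last is £100.61.
Total paid = 39·£200.00 + £100.61 = £7,900.61.
Total interest = total paid − principal = £7,900.61 − £6,224.00 = £1,676.61.

£1,676.61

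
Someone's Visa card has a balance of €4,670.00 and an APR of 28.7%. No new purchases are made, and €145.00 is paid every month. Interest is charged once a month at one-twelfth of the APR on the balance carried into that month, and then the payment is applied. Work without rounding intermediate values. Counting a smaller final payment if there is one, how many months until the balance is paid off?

Monthly rate r = 28.7%/12 = 2.39167% = 0.0239167.
Recurrence: B ← B·(1+r) − €145.00.
Month 1: interest €111.69; balance after payment €4,636.69.
Month 2: interest €110.89; balance after payment €4,602.59.
Closed form: n = −ln(1 − rB₀/P)/ln(1+r) = −ln(0.22972)/ln(1.02392) ≈ 62.234, so the balance reaches zero during payment 63.

63 payments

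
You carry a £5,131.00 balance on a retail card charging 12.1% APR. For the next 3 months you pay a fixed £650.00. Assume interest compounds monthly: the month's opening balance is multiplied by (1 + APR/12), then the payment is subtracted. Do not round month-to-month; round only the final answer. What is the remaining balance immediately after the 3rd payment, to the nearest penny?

Monthly rate r = 12.1%/12 = 1.00833% = 0.0100833.
Each month: B ← B·(1+r) − £650.00.
Month 1: interest £51.74; balance after payment £4,532.74.
Month 2: interest £45.71; balance after payment £3,928.44.
Month 3: interest £39.61; balance after payment £3,318.05.

£3,318.05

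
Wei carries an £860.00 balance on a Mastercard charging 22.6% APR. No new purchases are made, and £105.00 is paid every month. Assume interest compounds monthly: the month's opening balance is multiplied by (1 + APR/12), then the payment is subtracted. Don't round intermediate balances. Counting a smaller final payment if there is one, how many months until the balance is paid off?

Monthly rate r = 22.6%/12 = 1.88333% = 0.0188333.
Recurrence: B ← B·(1+r) − £105.00.
Month 1: interest £16.20; balance after payment £771.20.
Month 2: interest £14.52; balance after payment £680.72.
Closed form: n = −ln(1 − rB₀/P)/ln(1+r) = −ln(0.84575)/ln(1.01883) ≈ 8.979, so the balance reaches zero during payment 9.

9 months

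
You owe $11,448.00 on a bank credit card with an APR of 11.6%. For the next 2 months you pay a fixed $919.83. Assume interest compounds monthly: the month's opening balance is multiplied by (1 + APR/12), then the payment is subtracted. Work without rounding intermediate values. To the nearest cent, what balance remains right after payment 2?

Monthly rate r = 11.6%/12 = 0.966667% = 0.00966667.
Each month: B ← B·(1+r) − $919.83.
Month 1: interest $110.66; balance after payment $10,638.83.
Month 2: interest $102.84; balance after payment $9,821.85.

$9,821.85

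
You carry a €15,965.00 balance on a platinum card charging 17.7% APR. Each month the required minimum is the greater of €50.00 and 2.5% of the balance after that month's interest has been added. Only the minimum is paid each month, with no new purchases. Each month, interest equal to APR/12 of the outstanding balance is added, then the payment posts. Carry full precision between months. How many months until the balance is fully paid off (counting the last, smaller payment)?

256 months

Monthly rate r = 17.7%/12 = 1.475% = 0.01475.
While 2.5% of the post-interest balance exceeds €50.00, each month B ← (B·(1+r))·(1 − 0.025), i.e. B shrinks by the factor (1+r)·0.975 = 0.98938.
This holds for months 1–196. Entering month 197 the balance is €1,969.92; 2.5% of the post-interest balance is now below €50.00, so the flat €50.00 minimum applies from here.
From month 197 a fixed €50.00 at rate r clears €1,969.92 in 60 more payments. Total: 196 + 60 = 256 months.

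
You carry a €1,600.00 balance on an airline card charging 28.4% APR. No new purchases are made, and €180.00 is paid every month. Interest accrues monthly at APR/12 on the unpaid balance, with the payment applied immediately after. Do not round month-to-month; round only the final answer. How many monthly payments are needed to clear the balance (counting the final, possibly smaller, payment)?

Monthly rate r = 28.4%/12 = 2.36667% = 0.0236667.
Recurrence: B ← B·(1+r) − €180.00.
Month 1: interest €37.87; balance after payment €1,457.87.
Month 2: interest €34.50; balance after payment €1,312.37.
Closed form: n = −ln(1 − rB₀/P)/ln(1+r) = −ln(0.78963)/ln(1.02367) ≈ 10.098, so the balance reaches zero during payment 11.

11 months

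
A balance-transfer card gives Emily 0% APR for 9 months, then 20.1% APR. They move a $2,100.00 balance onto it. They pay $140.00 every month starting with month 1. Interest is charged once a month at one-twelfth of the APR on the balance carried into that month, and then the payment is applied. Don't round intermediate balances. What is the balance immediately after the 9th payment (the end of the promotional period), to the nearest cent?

Promo months 1–9 at r₀ = 0%/12 = 0; months 10+ at r₁ = 20.1%/12 = 0.01675.
After month 9 (no interest yet): B = $2,100.00 − 9·$140.00 = $840.00.

$840.00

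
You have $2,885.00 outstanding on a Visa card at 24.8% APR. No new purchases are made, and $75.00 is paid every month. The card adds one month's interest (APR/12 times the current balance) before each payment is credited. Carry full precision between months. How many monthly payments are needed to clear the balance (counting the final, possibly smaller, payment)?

Monthly rate r = 24.8%/12 = 2.06667% = 0.0206667.
Recurrence: B ← B·(1+r) − $75.00.
Month 1: interest $59.62; balance after payment $2,869.62.
Month 2: interest $59.31; balance after payment $2,853.93.
Closed form: n = −ln(1 − rB₀/P)/ln(1+r) = −ln(0.20502)/ln(1.02067) ≈ 77.466, so the balance reaches zero during payment 78.

78 months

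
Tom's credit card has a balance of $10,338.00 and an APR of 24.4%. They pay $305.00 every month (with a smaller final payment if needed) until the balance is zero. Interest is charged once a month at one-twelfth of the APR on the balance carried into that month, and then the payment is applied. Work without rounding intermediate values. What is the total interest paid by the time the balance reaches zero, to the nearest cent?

Monthly rate r = 24.4%/12 = 2.03333% = 0.0203333.
Payoff takes n = ⌈−ln(1 − rB₀/P)/ln(1+r)⌉ = ⌈58.055⌉ = 59 payments; the last is $16.86.
Total paid = 58·$305.00 + $16.86 = $17,706.86.
Total interest = total paid − principal = $17,706.86 − $10,338.00 = $7,368.86.

$7,368.86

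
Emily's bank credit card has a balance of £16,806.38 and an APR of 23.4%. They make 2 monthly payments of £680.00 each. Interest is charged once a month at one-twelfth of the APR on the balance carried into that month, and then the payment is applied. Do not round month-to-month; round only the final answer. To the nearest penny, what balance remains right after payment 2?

Monthly rate r = 23.4%/12 = 1.95% = 0.0195.
Each month: B ← B·(1+r) − £680.00.
Month 1: interest £327.72; balance after payment £16,454.10.
Month 2: interest £320.86; balance after payment £16,094.96.

£16,094.96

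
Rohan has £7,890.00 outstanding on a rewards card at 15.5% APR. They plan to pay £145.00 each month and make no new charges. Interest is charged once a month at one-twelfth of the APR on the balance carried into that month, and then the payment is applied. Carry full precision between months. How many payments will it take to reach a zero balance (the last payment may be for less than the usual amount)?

95 months

Monthly rate r = 15.5%/12 = 1.29167% = 0.0129167.
Recurrence: B ← B·(1+r) − £145.00.
Month 1: interest £101.91; balance after payment £7,846.91.
Month 2: interest £101.36; balance after payment £7,803.27.
Closed form: n = −ln(1 − rB₀/P)/ln(1+r) = −ln(0.29716)/ln(1.01292) ≈ 94.554, so the balance reaches zero during payment 95.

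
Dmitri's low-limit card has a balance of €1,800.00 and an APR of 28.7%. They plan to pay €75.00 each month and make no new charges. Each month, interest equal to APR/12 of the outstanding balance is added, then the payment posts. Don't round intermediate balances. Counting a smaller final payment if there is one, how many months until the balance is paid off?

Monthly rate r = 28.7%/12 = 2.39167% = 0.0239167.
Recurrence: B ← B·(1+r) − €75.00.
Month 1: interest €43.05; balance after payment €1,768.05.
Month 2: interest €42.29; balance after payment €1,735.34.
Closed form: n = −ln(1 − rB₀/P)/ln(1+r) = −ln(0.426)/ln(1.02392) ≈ 36.104, so the balance reaches zero during payment 37.

37 months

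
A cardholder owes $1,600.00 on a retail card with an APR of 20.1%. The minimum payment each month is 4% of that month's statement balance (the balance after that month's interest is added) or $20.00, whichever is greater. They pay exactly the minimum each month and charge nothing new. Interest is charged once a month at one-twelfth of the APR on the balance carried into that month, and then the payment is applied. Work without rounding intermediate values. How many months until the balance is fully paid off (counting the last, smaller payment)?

81 months

Monthly rate r = 20.1%/12 = 1.675% = 0.01675.
While 4% of the post-interest balance exceeds $20.00, each month B ← (B·(1+r))·(1 − 0.04), i.e. B shrinks by the factor (1+r)·0.96 = 0.97608.
This holds for months 1–49. Entering month 50 the balance is $488.55; 4% of the post-interest balance is now below $20.00, so the flat $20.00 minimum applies from here.
From month 50 a fixed $20.00 at rate r clears $488.55 in 32 more payments. Total: 49 + 32 = 81 months.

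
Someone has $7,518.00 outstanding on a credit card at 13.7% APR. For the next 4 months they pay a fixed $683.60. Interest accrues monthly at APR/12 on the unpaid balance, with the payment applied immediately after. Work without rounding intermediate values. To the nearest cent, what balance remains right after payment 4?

$5,085.66

Monthly rate r = 13.7%/12 = 1.14167% = 0.0114167.
Each month: B ← B·(1+r) − $683.60.
Month 1: interest $85.83; balance after payment $6,920.23.
Month 2: interest $79.01; balance after payment $6,315.64.
Month 3: interest $72.10; balance after payment $5,704.14.
Month 4: interest $65.12; balance after payment $5,085.66.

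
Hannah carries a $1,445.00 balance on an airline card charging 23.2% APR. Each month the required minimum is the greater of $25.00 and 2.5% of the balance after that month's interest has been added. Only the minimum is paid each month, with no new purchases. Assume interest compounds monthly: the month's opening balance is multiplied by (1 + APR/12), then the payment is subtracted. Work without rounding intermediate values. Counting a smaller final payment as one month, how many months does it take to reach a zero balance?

138 months

Monthly rate r = 23.2%/12 = 1.93333% = 0.0193333.
While 2.5% of the post-interest balance exceeds $25.00, each month B ← (B·(1+r))·(1 − 0.025), i.e. B shrinks by the factor (1+r)·0.975 = 0.99385.
This holds for months 1–63. Entering month 64 the balance is $979.67; 2.5% of the post-interest balance is now below $25.00, so the flat $25.00 minimum applies from here.
From month 64 a fixed $25.00 at rate r clears $979.67 in 75 more payments. Total: 63 + 75 = 138 months.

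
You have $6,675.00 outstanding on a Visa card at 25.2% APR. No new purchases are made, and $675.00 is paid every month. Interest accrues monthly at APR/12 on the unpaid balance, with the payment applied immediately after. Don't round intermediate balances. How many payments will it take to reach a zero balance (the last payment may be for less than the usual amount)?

12 payments

Monthly rate r = 25.2%/12 = 2.1% = 0.021.
Recurrence: B ← B·(1+r) − $675.00.
Month 1: interest $140.17; balance after payment $6,140.18.
Month 2: interest $128.94; balance after payment $5,594.12.
Closed form: n = −ln(1 − rB₀/P)/ln(1+r) = −ln(0.79233)/ln(1.021) ≈ 11.200, so the balance reaches zero during payment 12.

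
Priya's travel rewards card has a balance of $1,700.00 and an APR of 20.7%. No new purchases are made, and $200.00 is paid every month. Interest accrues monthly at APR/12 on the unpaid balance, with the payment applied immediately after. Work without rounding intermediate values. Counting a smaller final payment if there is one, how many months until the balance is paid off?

10 months

Monthly rate r = 20.7%/12 = 1.725% = 0.01725.
Recurrence: B ← B·(1+r) − $200.00.
Month 1: interest $29.32; balance after payment $1,529.33.
Month 2: interest $26.38; balance after payment $1,355.71.
Closed form: n = −ln(1 − rB₀/P)/ln(1+r) = −ln(0.85337)/ln(1.01725) ≈ 9.271, so the balance reaches zero during payment 10.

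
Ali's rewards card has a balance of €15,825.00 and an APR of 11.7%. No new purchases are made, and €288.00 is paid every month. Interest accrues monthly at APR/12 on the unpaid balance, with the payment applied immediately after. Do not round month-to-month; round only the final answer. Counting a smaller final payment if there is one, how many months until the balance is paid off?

80 months

Monthly rate r = 11.7%/12 = 0.975% = 0.00975.
Recurrence: B ← B·(1+r) − €288.00.
Month 1: interest €154.29; balance after payment €15,691.29.
Month 2: interest €152.99; balance after payment €15,556.28.
Closed form: n = −ln(1 − rB₀/P)/ln(1+r) = −ln(0.46426)/ln(1.00975) ≈ 79.082, so the balance reaches zero during payment 80.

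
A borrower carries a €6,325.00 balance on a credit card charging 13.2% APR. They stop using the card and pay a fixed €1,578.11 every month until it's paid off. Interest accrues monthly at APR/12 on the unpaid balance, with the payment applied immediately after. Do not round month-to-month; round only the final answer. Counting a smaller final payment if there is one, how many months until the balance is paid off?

5 months

Monthly rate r = 13.2%/12 = 1.1% = 0.011.
Recurrence: B ← B·(1+r) − €1,578.11.
Month 1: interest €69.58; balance after payment €4,816.47.
Month 2: interest €52.98; balance after payment €3,291.34.
Month 3: interest €36.20; balance after payment €1,749.43.
Month 4: interest €19.24; balance after payment €190.56.
Month 5: interest €2.10; balance after payment €0.00.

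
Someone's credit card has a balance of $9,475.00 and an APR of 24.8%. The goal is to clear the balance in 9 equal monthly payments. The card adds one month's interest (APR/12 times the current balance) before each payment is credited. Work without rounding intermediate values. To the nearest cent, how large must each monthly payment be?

$1,164.53

Monthly rate r = 24.8%/12 = 2.06667% = 0.0206667.
Level-payment amortization: P = B₀·r / (1 − (1+r)^(−n)) = 9475.00·0.0206667 / (1 − 1.02067^(−9)).
Denominator 1 − (1+r)^(−9) = 0.168150777.
P = 195.817 / 0.168150777 ≈ 1164.53.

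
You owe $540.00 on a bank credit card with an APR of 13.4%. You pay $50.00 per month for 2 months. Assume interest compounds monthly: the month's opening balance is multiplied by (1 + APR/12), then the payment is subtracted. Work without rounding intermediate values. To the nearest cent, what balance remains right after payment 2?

$451.57

Monthly rate r = 13.4%/12 = 1.11667% = 0.0111667.
Each month: B ← B·(1+r) − $50.00.
Month 1: interest $6.03; balance after payment $496.03.
Month 2: interest $5.54; balance after payment $451.57.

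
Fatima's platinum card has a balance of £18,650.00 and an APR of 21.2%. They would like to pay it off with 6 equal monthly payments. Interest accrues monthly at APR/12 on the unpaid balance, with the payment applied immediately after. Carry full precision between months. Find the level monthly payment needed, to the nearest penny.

£3,303.34

Monthly rate r = 21.2%/12 = 1.76667% = 0.0176667.
Level-payment amortization: P = B₀·r / (1 − (1+r)^(−n)) = 18650.00·0.0176667 / (1 − 1.01767^(−6)).
Denominator 1 − (1+r)^(−6) = 0.0997425946.
P = 329.483 / 0.0997425946 ≈ 3303.34.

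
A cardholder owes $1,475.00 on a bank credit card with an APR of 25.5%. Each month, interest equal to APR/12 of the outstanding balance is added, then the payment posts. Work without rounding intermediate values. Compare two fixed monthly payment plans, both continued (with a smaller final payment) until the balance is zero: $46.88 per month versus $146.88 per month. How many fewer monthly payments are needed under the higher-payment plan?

41 fewer payments

Monthly rate r = 25.5%/12 = 2.125% = 0.02125.
At $46.88/mo: n = ⌈−ln(1 − rB₀/P)/ln(1+r)⌉ = 53 payments (last $24.63); total interest = total paid − $1,475.00 = $987.39.
At $146.88/mo: 12 payments (last $61.36); total interest $202.04.
Payments saved = 53 − 12 = 41.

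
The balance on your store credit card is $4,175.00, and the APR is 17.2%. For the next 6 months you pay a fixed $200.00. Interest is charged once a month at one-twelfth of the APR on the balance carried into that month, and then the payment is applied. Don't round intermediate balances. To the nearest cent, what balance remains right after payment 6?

$3,303.33

Monthly rate r = 17.2%/12 = 1.43333% = 0.0143333.
Each month: B ← B·(1+r) − $200.00.
Month 1: interest $59.84; balance after payment $4,034.84.
Month 2: interest $57.83; balance after payment $3,892.67.
Month 3: interest $55.79; balance after payment $3,748.47.
Month 4: interest $53.73; balance after payment $3,602.20.
Month 5: interest $51.63; balance after payment $3,453.83.
Month 6: interest $49.50; balance after payment $3,303.33.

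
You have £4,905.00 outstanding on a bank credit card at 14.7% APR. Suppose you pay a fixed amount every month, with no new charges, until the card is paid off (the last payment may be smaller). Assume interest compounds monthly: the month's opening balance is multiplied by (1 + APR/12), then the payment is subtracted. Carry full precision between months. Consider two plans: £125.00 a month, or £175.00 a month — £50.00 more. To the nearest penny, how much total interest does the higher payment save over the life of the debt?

£681.63

Monthly rate r = 14.7%/12 = 1.225% = 0.01225.
At £125.00/mo: n = ⌈−ln(1 − rB₀/P)/ln(1+r)⌉ = 54 payments (last £102.25); total interest = total paid − £4,905.00 = £1,822.25.
At £175.00/mo: 35 payments (last £95.62); total interest £1,140.62.
Interest saved = £1,822.25 − £1,140.62 = £681.63.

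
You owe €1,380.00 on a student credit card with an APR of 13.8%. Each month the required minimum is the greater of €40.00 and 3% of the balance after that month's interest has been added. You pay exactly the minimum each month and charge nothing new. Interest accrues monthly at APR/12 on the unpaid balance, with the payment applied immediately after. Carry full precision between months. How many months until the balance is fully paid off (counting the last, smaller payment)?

Monthly rate r = 13.8%/12 = 1.15% = 0.0115.
While 3% of the post-interest balance exceeds €40.00, each month B ← (B·(1+r))·(1 − 0.03), i.e. B shrinks by the factor (1+r)·0.97 = 0.98115.
This holds for months 1–3. Entering month 4 the balance is €1,303.44; 3% of the post-interest balance is now below €40.00, so the flat €40.00 minimum applies from here.
From month 4 a fixed €40.00 at rate r clears €1,303.44 in 42 more payments. Total: 3 + 42 = 45 months.

45 months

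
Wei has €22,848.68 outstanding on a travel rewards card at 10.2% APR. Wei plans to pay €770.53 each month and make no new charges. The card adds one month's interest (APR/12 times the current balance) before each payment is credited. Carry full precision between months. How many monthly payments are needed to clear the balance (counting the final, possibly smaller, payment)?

Monthly rate r = 10.2%/12 = 0.85% = 0.0085.
Recurrence: B ← B·(1+r) − €770.53.
Month 1: interest €194.21; balance after payment €22,272.36.
Month 2: interest €189.32; balance after payment €21,691.15.
Closed form: n = −ln(1 − rB₀/P)/ln(1+r) = −ln(0.74795)/ln(1.0085) ≈ 34.312, so the balance reaches zero during payment 35.

35 payments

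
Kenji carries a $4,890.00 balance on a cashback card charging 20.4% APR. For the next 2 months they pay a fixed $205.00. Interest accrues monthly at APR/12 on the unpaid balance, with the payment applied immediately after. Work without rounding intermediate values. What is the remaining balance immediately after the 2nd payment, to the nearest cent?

$4,644.19

Monthly rate r = 20.4%/12 = 1.7% = 0.017.
Each month: B ← B·(1+r) − $205.00.
Month 1: interest $83.13; balance after payment $4,768.13.
Month 2: interest $81.06; balance after payment $4,644.19.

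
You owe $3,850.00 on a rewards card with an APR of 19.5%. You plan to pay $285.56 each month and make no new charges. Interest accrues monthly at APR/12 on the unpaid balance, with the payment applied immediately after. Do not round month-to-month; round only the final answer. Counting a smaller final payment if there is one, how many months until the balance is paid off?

16 payments

Monthly rate r = 19.5%/12 = 1.625% = 0.01625.
Recurrence: B ← B·(1+r) − $285.56.
Month 1: interest $62.56; balance after payment $3,627.00.
Month 2: interest $58.94; balance after payment $3,400.38.
Closed form: n = −ln(1 − rB₀/P)/ln(1+r) = −ln(0.78091)/ln(1.01625) ≈ 15.341, so the balance reaches zero during payment 16.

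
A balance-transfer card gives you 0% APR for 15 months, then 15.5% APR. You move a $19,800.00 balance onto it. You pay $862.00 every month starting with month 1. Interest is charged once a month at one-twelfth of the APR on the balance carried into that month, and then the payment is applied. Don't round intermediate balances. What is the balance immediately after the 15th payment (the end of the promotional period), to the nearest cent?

Promo months 1–15 at r₀ = 0%/12 = 0; months 16+ at r₁ = 15.5%/12 = 0.0129167.
After month 15 (no interest yet): B = $19,800.00 − 15·$862.00 = $6,870.00.

$6,870.00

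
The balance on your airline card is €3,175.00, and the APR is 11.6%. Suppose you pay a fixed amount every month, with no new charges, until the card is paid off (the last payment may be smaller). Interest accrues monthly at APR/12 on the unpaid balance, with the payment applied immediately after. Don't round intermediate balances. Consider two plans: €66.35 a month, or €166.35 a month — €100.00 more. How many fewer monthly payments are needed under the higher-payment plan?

43 fewer payments

Monthly rate r = 11.6%/12 = 0.966667% = 0.00966667.
At €66.35/mo: n = ⌈−ln(1 − rB₀/P)/ln(1+r)⌉ = 65 payments (last €36.39); total interest = total paid − €3,175.00 = €1,107.79.
At €166.35/mo: 22 payments (last €33.49); total interest €351.84.
Payments saved = 65 − 22 = 43.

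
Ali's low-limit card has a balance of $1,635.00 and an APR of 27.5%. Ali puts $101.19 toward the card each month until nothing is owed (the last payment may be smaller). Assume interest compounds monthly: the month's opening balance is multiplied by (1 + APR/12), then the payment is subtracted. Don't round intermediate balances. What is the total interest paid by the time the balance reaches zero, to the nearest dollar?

Monthly rate r = 27.5%/12 = 2.29167% = 0.0229167.
Payoff takes n = ⌈−ln(1 − rB₀/P)/ln(1+r)⌉ = ⌈20.411⌉ = 21 payments; the last is $41.91.
Total paid = 20·$101.19 + $41.91 = $2,065.71.
Total interest = total paid − principal = $2,065.71 − $1,635.00 = $430.71.

$431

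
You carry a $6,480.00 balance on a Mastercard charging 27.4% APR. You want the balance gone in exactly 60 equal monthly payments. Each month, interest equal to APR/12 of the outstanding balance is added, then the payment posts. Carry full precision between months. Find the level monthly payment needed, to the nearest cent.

$199.42

Monthly rate r = 27.4%/12 = 2.28333% = 0.0228333.
Level-payment amortization: P = B₀·r / (1 − (1+r)^(−n)) = 6480.00·0.0228333 / (1 − 1.02283^(−60)).
Denominator 1 − (1+r)^(−60) = 0.741947764.
P = 147.96 / 0.741947764 ≈ 199.42.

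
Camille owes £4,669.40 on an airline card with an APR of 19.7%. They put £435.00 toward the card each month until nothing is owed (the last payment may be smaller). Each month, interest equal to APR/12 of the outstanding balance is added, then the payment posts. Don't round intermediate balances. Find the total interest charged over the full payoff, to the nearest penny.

£509.55

Monthly rate r = 19.7%/12 = 1.64167% = 0.0164167.
Payoff takes n = ⌈−ln(1 − rB₀/P)/ln(1+r)⌉ = ⌈11.905⌉ = 12 payments; the last is £393.95.
Total paid = 11·£435.00 + £393.95 = £5,178.95.
Total interest = total paid − principal = £5,178.95 − £4,669.40 = £509.55.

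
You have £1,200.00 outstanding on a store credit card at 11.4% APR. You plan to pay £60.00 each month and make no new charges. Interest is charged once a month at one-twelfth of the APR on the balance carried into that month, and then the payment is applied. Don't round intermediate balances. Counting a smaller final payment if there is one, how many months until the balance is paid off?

23 payments

Monthly rate r = 11.4%/12 = 0.95% = 0.0095.
Recurrence: B ← B·(1+r) − £60.00.
Month 1: interest £11.40; balance after payment £1,151.40.
Month 2: interest £10.94; balance after payment £1,102.34.
Closed form: n = −ln(1 − rB₀/P)/ln(1+r) = −ln(0.81)/ln(1.0095) ≈ 22.286, so the balance reaches zero during payment 23.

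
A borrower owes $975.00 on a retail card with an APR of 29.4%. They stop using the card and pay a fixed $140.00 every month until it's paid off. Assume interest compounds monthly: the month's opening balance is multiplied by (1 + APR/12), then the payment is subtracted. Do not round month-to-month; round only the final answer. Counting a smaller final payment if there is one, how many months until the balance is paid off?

8 months

Monthly rate r = 29.4%/12 = 2.45% = 0.0245.
Recurrence: B ← B·(1+r) − $140.00.
Month 1: interest $23.89; balance after payment $858.89.
Month 2: interest $21.04; balance after payment $739.93.
Closed form: n = −ln(1 − rB₀/P)/ln(1+r) = −ln(0.82937)/ln(1.0245) ≈ 7.729, so the balance reaches zero during payment 8.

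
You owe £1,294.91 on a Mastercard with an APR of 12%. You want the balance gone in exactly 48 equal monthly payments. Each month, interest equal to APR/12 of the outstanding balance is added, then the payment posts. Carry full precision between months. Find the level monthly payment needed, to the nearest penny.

£34.10

Monthly rate r = 12%/12 = 1% = 0.01.
Level-payment amortization: P = B₀·r / (1 − (1+r)^(−n)) = 1294.91·0.01 / (1 − 1.01^(−48)).
Denominator 1 − (1+r)^(−48) = 0.379739595.
P = 12.9491 / 0.379739595 ≈ 34.10.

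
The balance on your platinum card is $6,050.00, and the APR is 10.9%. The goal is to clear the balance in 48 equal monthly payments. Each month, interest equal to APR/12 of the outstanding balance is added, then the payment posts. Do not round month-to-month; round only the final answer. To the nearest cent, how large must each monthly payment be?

Monthly rate r = 10.9%/12 = 0.908333% = 0.00908333.
Level-payment amortization: P = B₀·r / (1 − (1+r)^(−n)) = 6050.00·0.00908333 / (1 − 1.00908^(−48)).
Denominator 1 − (1+r)^(−48) = 0.352108311.
P = 54.9542 / 0.352108311 ≈ 156.07.

$156.07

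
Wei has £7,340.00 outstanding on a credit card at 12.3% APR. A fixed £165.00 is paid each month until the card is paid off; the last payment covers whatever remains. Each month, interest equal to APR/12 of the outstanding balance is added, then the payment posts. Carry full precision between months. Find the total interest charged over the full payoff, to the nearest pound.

£2,510

Monthly rate r = 12.3%/12 = 1.025% = 0.01025.
Payoff takes n = ⌈−ln(1 − rB₀/P)/ln(1+r)⌉ = ⌈59.694⌉ = 60 payments; the last is £114.71.
Total paid = 59·£165.00 + £114.71 = £9,849.71.
Total interest = total paid − principal = £9,849.71 − £7,340.00 = £2,509.71.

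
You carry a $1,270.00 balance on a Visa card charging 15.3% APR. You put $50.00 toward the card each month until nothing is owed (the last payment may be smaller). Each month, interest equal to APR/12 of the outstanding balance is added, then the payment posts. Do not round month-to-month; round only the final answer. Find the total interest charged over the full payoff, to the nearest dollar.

Monthly rate r = 15.3%/12 = 1.275% = 0.01275.
Payoff takes n = ⌈−ln(1 − rB₀/P)/ln(1+r)⌉ = ⌈30.889⌉ = 31 payments; the last is $44.46.
Total paid = 30·$50.00 + $44.46 = $1,544.46.
Total interest = total paid − principal = $1,544.46 − $1,270.00 = $274.46.

$274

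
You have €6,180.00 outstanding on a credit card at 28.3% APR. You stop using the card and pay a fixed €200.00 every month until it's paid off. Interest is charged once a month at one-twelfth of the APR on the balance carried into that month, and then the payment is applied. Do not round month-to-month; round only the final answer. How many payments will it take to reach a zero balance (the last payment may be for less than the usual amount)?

Monthly rate r = 28.3%/12 = 2.35833% = 0.0235833.
Recurrence: B ← B·(1+r) − €200.00.
Month 1: interest €145.75; balance after payment €6,125.74.
Month 2: interest €144.47; balance after payment €6,070.21.
Closed form: n = −ln(1 − rB₀/P)/ln(1+r) = −ln(0.27127)/ln(1.02358) ≈ 55.969, so the balance reaches zero during payment 56.

56 payments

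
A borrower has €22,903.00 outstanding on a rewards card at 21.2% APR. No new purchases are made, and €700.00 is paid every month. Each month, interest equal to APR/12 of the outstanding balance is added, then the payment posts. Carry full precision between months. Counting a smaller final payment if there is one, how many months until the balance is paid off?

50 payments

Monthly rate r = 21.2%/12 = 1.76667% = 0.0176667.
Recurrence: B ← B·(1+r) − €700.00.
Month 1: interest €404.62; balance after payment €22,607.62.
Month 2: interest €399.40; balance after payment €22,307.02.
Closed form: n = −ln(1 − rB₀/P)/ln(1+r) = −ln(0.42197)/ln(1.01767) ≈ 49.269, so the balance reaches zero during payment 50.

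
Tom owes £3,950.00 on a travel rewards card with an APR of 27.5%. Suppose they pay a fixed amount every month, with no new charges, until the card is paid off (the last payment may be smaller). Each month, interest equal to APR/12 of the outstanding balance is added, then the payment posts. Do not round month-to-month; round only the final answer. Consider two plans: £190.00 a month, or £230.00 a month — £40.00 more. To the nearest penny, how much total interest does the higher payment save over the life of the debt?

£349.31

Monthly rate r = 27.5%/12 = 2.29167% = 0.0229167.
At £190.00/mo: n = ⌈−ln(1 − rB₀/P)/ln(1+r)⌉ = 29 payments (last £106.62); total interest = total paid − £3,950.00 = £1,476.62.
At £230.00/mo: 23 payments (last £17.31); total interest £1,127.31.
Interest saved = £1,476.62 − £1,127.31 = £349.31.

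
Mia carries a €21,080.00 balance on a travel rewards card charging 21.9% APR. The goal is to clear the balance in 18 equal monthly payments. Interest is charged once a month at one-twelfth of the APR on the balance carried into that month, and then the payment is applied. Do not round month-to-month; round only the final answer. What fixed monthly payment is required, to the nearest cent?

Monthly rate r = 21.9%/12 = 1.825% = 0.01825.
Level-payment amortization: P = B₀·r / (1 − (1+r)^(−n)) = 21080.00·0.01825 / (1 − 1.01825^(−18)).
Denominator 1 − (1+r)^(−18) = 0.277861562.
P = 384.71 / 0.277861562 ≈ 1384.54.

€1,384.54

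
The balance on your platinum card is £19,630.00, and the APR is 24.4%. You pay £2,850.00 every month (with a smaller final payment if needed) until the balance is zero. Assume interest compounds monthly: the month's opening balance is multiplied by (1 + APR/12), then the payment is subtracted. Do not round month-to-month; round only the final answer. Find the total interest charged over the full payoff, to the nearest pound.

£1,740

Monthly rate r = 24.4%/12 = 2.03333% = 0.0203333.
Payoff takes n = ⌈−ln(1 − rB₀/P)/ln(1+r)⌉ = ⌈7.496⌉ = 8 payments; the last is £1,419.58.
Total paid = 7·£2,850.00 + £1,419.58 = £21,369.58.
Total interest = total paid − principal = £21,369.58 − £19,630.00 = £1,739.58.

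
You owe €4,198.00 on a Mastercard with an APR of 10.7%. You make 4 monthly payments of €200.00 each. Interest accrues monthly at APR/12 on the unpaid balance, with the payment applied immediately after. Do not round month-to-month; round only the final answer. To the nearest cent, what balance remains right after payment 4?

€3,538.98

Monthly rate r = 10.7%/12 = 0.891667% = 0.00891667.
Each month: B ← B·(1+r) − €200.00.
Month 1: interest €37.43; balance after payment €4,035.43.
Month 2: interest €35.98; balance after payment €3,871.41.
Month 3: interest €34.52; balance after payment €3,705.93.
Month 4: interest €33.04; balance after payment €3,538.98.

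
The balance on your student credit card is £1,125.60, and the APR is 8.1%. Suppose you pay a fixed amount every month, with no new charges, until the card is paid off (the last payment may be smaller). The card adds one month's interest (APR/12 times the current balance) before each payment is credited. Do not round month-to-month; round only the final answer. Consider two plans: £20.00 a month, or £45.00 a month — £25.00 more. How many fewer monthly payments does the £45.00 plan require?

44 fewer payments

Monthly rate r = 8.1%/12 = 0.675% = 0.00675.
At £20.00/mo: n = ⌈−ln(1 − rB₀/P)/ln(1+r)⌉ = 72 payments (last £0.65); total interest = total paid − £1,125.60 = £295.05.
At £45.00/mo: 28 payments (last £22.08); total interest £111.48.
Payments saved = 72 − 28 = 44.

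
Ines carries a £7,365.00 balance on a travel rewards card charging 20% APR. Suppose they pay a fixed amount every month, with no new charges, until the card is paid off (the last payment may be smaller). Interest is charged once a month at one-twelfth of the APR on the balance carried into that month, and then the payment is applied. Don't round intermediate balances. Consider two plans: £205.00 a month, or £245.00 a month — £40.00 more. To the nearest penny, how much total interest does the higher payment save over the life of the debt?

Monthly rate r = 20%/12 = 1.66667% = 0.0166667.
At £205.00/mo: n = ⌈−ln(1 − rB₀/P)/ln(1+r)⌉ = 56 payments (last £51.60); total interest = total paid − £7,365.00 = £3,961.60.
At £245.00/mo: 43 payments (last £14.33); total interest £2,939.33.
Interest saved = £3,961.60 − £2,939.33 = £1,022.27.

£1,022.27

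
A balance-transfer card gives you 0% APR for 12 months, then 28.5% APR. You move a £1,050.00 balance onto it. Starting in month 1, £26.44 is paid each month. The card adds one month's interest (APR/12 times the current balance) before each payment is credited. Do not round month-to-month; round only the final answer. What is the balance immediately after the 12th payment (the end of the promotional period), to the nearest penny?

£732.72

Promo months 1–12 at r₀ = 0%/12 = 0; months 13+ at r₁ = 28.5%/12 = 0.02375.
After month 12 (no interest yet): B = £1,050.00 − 12·£26.44 = £732.72.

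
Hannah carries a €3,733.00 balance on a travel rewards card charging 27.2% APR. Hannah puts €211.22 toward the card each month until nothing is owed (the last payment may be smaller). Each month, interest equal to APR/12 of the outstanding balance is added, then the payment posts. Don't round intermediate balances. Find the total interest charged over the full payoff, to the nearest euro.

Monthly rate r = 27.2%/12 = 2.26667% = 0.0226667.
Payoff takes n = ⌈−ln(1 − rB₀/P)/ln(1+r)⌉ = ⌈22.835⌉ = 23 payments; the last is €176.80.
Total paid = 22·€211.22 + €176.80 = €4,823.64.
Total interest = total paid − principal = €4,823.64 − €3,733.00 = €1,090.64.

€1,091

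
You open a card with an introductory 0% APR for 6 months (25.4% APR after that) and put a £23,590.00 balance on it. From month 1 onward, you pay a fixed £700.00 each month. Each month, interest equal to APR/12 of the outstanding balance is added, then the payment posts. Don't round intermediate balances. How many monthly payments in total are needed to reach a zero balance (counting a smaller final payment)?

49 payments

Promo months 1–6 at r₀ = 0%/12 = 0; months 7+ at r₁ = 25.4%/12 = 0.0211667.
After month 6 (no interest yet): B = £23,590.00 − 6·£700.00 = £19,390.00.
Then at r₁ with £700.00/mo: n₂ = −ln(1 − r₁·B/P)/ln(1+r₁) ≈ 42.14 → 43 more payments.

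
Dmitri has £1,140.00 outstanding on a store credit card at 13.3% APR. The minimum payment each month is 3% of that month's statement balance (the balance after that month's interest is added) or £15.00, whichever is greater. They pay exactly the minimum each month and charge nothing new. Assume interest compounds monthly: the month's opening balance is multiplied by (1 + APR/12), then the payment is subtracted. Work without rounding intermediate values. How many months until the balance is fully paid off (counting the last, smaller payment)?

Monthly rate r = 13.3%/12 = 1.10833% = 0.0110833.
While 3% of the post-interest balance exceeds £15.00, each month B ← (B·(1+r))·(1 − 0.03), i.e. B shrinks by the factor (1+r)·0.97 = 0.98075.
This holds for months 1–43. Entering month 44 the balance is £494.23; 3% of the post-interest balance is now below £15.00, so the flat £15.00 minimum applies from here.
From month 44 a fixed £15.00 at rate r clears £494.23 in 42 more payments. Total: 43 + 42 = 85 months.

85 months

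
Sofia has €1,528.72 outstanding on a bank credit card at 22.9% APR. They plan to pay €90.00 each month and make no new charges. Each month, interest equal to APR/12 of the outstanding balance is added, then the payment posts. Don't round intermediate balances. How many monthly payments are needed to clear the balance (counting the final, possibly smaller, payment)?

21 months

Monthly rate r = 22.9%/12 = 1.90833% = 0.0190833.
Recurrence: B ← B·(1+r) − €90.00.
Month 1: interest €29.17; balance after payment €1,467.89.
Month 2: interest €28.01; balance after payment €1,405.91.
Closed form: n = −ln(1 − rB₀/P)/ln(1+r) = −ln(0.67585)/ln(1.01908) ≈ 20.725, so the balance reaches zero during payment 21.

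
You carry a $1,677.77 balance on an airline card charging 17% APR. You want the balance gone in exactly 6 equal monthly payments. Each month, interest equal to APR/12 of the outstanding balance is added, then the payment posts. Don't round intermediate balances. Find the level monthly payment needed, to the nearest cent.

$293.66

Monthly rate r = 17%/12 = 1.41667% = 0.0141667.
Level-payment amortization: P = B₀·r / (1 − (1+r)^(−n)) = 1677.77·0.0141667 / (1 − 1.01417^(−6)).
Denominator 1 − (1+r)^(−6) = 0.0809396993.
P = 23.7684 / 0.0809396993 ≈ 293.66.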